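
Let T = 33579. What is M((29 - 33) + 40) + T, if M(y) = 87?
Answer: 33666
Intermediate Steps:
M((29 - 33) + 40) + T = 87 + 33579 = 33666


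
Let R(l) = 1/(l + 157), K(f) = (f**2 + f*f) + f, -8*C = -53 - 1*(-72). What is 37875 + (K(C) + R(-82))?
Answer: 90921407/2400 ≈ 37884.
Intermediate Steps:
C = -19/8 (C = -(-53 - 1*(-72))/8 = -(-53 + 72)/8 = -1/8*19 = -19/8 ≈ -2.3750)
K(f) = f + 2*f**2 (K(f) = (f**2 + f**2) + f = 2*f**2 + f = f + 2*f**2)
R(l) = 1/(157 + l)
37875 + (K(C) + R(-82)) = 37875 + (-19*(1 + 2*(-19/8))/8 + 1/(157 - 82)) = 37875 + (-19*(1 - 19/4)/8 + 1/75) = 37875 + (-19/8*(-15/4) + 1/75) = 37875 + (285/32 + 1/75) = 37875 + 21407/2400 = 90921407/2400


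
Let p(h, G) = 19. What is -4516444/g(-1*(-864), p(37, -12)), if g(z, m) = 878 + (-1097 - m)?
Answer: 2258222/119 ≈ 18977.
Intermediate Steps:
g(z, m) = -219 - m
-4516444/g(-1*(-864), p(37, -12)) = -4516444/(-219 - 1*19) = -4516444/(-219 - 19) = -4516444/(-238) = -4516444*(-1/238) = 2258222/119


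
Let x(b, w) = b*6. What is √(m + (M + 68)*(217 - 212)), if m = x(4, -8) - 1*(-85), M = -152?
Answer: I*√311 ≈ 17.635*I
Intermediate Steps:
x(b, w) = 6*b
m = 109 (m = 6*4 - 1*(-85) = 24 + 85 = 109)
√(m + (M + 68)*(217 - 212)) = √(109 + (-152 + 68)*(217 - 212)) = √(109 - 84*5) = √(109 - 420) = √(-311) = I*√311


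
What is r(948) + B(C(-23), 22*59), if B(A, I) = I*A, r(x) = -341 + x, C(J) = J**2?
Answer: 687249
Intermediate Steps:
B(A, I) = A*I
r(948) + B(C(-23), 22*59) = (-341 + 948) + (-23)**2*(22*59) = 607 + 529*1298 = 607 + 686642 = 687249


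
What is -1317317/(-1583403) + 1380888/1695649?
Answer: 4420209455597/2684895713547 ≈ 1.6463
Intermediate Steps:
-1317317/(-1583403) + 1380888/1695649 = -1317317*(-1/1583403) + 1380888*(1/1695649) = 1317317/1583403 + 1380888/1695649 = 4420209455597/2684895713547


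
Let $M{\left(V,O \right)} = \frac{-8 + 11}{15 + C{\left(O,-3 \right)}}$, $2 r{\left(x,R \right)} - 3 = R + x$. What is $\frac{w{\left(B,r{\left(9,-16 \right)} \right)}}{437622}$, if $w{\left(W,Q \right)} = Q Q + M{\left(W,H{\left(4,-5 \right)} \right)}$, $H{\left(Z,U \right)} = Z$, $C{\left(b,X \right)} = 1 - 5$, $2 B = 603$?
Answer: $\frac{47}{4813842} \approx 9.7635 \cdot 10^{-6}$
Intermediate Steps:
$r{\left(x,R \right)} = \frac{3}{2} + \frac{R}{2} + \frac{x}{2}$ ($r{\left(x,R \right)} = \frac{3}{2} + \frac{R + x}{2} = \frac{3}{2} + \left(\frac{R}{2} + \frac{x}{2}\right) = \frac{3}{2} + \frac{R}{2} + \frac{x}{2}$)
$B = \frac{603}{2}$ ($B = \frac{1}{2} \cdot 603 = \frac{603}{2} \approx 301.5$)
$C{\left(b,X \right)} = -4$
$M{\left(V,O \right)} = \frac{3}{11}$ ($M{\left(V,O \right)} = \frac{-8 + 11}{15 - 4} = \frac{3}{11}$)
$w{\left(W,Q \right)} = \frac{3}{11} + Q^{2}$ ($w{\left(W,Q \right)} = Q Q + \frac{3}{11} = Q^{2} + \frac{3}{11} = \frac{3}{11} + Q^{2}$)
$\frac{w{\left(B,r{\left(9,-16 \right)} \right)}}{437622} = \frac{\frac{3}{11} + \left(\frac{3}{2} + \frac{1}{2} \left(-16\right) + \frac{1}{2} \cdot 9\right)^{2}}{437622} = \left(\frac{3}{11} + \left(\frac{3}{2} - 8 + \frac{9}{2}\right)^{2}\right) \frac{1}{437622} = \left(\frac{3}{11} + \left(-2\right)^{2}\right) \frac{1}{437622} = \left(\frac{3}{11} + 4\right) \frac{1}{437622} = \frac{47}{11} \cdot \frac{1}{437622} = \frac{47}{4813842}$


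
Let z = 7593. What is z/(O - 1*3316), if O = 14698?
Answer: 2531/3794 ≈ 0.66711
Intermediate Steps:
z/(O - 1*3316) = 7593/(14698 - 1*3316) = 7593/(14698 - 3316) = 7593/11382 = 7593*(1/11382) = 2531/3794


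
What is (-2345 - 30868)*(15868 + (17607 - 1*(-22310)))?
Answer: -1852787205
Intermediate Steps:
(-2345 - 30868)*(15868 + (17607 - 1*(-22310))) = -33213*(15868 + (17607 + 22310)) = -33213*(15868 + 39917) = -33213*55785 = -1852787205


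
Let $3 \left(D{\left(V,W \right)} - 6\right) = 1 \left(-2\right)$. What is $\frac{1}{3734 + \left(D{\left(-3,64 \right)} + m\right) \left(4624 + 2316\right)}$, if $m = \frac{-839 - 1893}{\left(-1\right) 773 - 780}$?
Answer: $\frac{4659}{246722066} \approx 1.8884 \cdot 10^{-5}$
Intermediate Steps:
$D{\left(V,W \right)} = \frac{16}{3}$ ($D{\left(V,W \right)} = 6 + \frac{1 \left(-2\right)}{3} = 6 + \frac{1}{3} \left(-2\right) = 6 - \frac{2}{3} = \frac{16}{3}$)
$m = \frac{2732}{1553}$ ($m = - \frac{2732}{-773 - 780} = - \frac{2732}{-1553} = \left(-2732\right) \left(- \frac{1}{1553}\right) = \frac{2732}{1553} \approx 1.7592$)
$\frac{1}{3734 + \left(D{\left(-3,64 \right)} + m\right) \left(4624 + 2316\right)} = \frac{1}{3734 + \left(\frac{16}{3} + \frac{2732}{1553}\right) \left(4624 + 2316\right)} = \frac{1}{3734 + \frac{33044}{4659} \cdot 6940} = \frac{1}{3734 + \frac{229325360}{4659}} = \frac{1}{\frac{246722066}{4659}} = \frac{4659}{246722066}$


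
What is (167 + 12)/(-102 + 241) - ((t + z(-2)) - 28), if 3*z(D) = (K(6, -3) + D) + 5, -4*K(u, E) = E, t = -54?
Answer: 45613/556 ≈ 82.038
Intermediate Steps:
K(u, E) = -E/4
z(D) = 23/12 + D/3 (z(D) = ((-1/4*(-3) + D) + 5)/3 = ((3/4 + D) + 5)/3 = (23/4 + D)/3 = 23/12 + D/3)
(167 + 12)/(-102 + 241) - ((t + z(-2)) - 28) = (167 + 12)/(-102 + 241) - ((-54 + (23/12 + (1/3)*(-2))) - 28) = 179/139 - ((-54 + (23/12 - 2/3)) - 28) = 179*(1/139) - ((-54 + 5/4) - 28) = 179/139 - (-211/4 - 28) = 179/139 - 1*(-323/4) = 179/139 + 323/4 = 45613/556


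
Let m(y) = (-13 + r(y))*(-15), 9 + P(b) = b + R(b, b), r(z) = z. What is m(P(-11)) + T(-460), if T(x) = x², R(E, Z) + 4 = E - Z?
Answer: 212155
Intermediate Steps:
R(E, Z) = -4 + E - Z (R(E, Z) = -4 + (E - Z) = -4 + E - Z)
P(b) = -13 + b (P(b) = -9 + (b + (-4 + b - b)) = -9 + (b - 4) = -9 + (-4 + b) = -13 + b)
m(y) = 195 - 15*y (m(y) = (-13 + y)*(-15) = 195 - 15*y)
m(P(-11)) + T(-460) = (195 - 15*(-13 - 11)) + (-460)² = (195 - 15*(-24)) + 211600 = (195 + 360) + 211600 = 555 + 211600 = 212155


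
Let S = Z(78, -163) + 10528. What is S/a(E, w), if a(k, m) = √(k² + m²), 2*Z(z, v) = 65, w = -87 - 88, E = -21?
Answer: 21121*√634/8876 ≈ 59.916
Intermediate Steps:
w = -175
Z(z, v) = 65/2 (Z(z, v) = (½)*65 = 65/2)
S = 21121/2 (S = 65/2 + 10528 = 21121/2 ≈ 10561.)
S/a(E, w) = 21121/(2*(√((-21)² + (-175)²))) = 21121/(2*(√(441 + 30625))) = 21121/(2*(√31066)) = 21121/(2*((7*√634))) = 21121*(√634/4438)/2 = 21121*√634/8876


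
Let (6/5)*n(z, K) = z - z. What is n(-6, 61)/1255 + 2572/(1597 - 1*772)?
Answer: 2572/825 ≈ 3.1176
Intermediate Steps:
n(z, K) = 0 (n(z, K) = 5*(z - z)/6 = (⅚)*0 = 0)
n(-6, 61)/1255 + 2572/(1597 - 1*772) = 0/1255 + 2572/(1597 - 1*772) = 0*(1/1255) + 2572/(1597 - 772) = 0 + 2572/825 = 2572/825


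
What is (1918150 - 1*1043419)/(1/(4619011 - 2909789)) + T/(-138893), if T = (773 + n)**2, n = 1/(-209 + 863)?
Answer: 88819607004991108112567/59406758388 ≈ 1.4951e+12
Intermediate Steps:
n = 1/654 ≈ 0.0015291
T = 255573724849/427716 (T = (773 + 1/654)**2 = (505543/654)**2 = 255573724849/427716 ≈ 5.9753e+5)
(1918150 - 1*1043419)/(1/(4619011 - 2909789)) + T/(-138893) = (1918150 - 1*1043419)/(1/(4619011 - 2909789)) + (255573724849/427716)/(-138893) = (1918150 - 1043419)/(1/1709222) + (255573724849/427716)*(-1/138893) = 874731/(1/1709222) - 255573724849/59406758388 = 874731*1709222 - 255573724849/59406758388 = 1495109469282 - 255573724849/59406758388 = 88819607004991108112567/59406758388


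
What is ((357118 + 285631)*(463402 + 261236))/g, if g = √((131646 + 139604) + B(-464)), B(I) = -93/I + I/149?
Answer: 1863041399448*√81031447522081/18752938561 ≈ 8.9429e+8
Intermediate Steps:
B(I) = -93/I + I/149 (B(I) = -93/I + I*(1/149) = -93/I + I/149)
g = √81031447522081/17284 (g = √((131646 + 139604) + (-93/(-464) + (1/149)*(-464))) = √(271250 + (-93*(-1/464) - 464/149)) = √(271250 + (93/464 - 464/149)) = √(271250 - 201439/69136) = √(18752938561/69136) = √81031447522081/17284 ≈ 520.81)
((357118 + 285631)*(463402 + 261236))/g = ((357118 + 285631)*(463402 + 261236))/((√81031447522081/17284)) = (642749*724638)*(4*√81031447522081/18752938561) = 465760349862*(4*√81031447522081/18752938561) = 1863041399448*√81031447522081/18752938561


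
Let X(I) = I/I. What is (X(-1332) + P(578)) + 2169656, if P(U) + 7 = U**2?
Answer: 2503734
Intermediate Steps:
X(I) = 1
P(U) = -7 + U**2
(X(-1332) + P(578)) + 2169656 = (1 + (-7 + 578**2)) + 2169656 = (1 + (-7 + 334084)) + 2169656 = (1 + 334077) + 2169656 = 334078 + 2169656 = 2503734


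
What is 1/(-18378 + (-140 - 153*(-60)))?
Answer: -1/9338 ≈ -0.00010709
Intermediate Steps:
1/(-18378 + (-140 - 153*(-60))) = 1/(-18378 + (-140 + 9180)) = 1/(-18378 + 9040) = 1/(-9338) = -1/9338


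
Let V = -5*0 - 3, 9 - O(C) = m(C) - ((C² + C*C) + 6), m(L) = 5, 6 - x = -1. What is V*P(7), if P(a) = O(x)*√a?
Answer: -324*√7 ≈ -857.22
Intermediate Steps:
x = 7 (x = 6 - 1*(-1) = 6 + 1 = 7)
O(C) = 10 + 2*C² (O(C) = 9 - (5 - ((C² + C*C) + 6)) = 9 - (5 - ((C² + C²) + 6)) = 9 - (5 - (2*C² + 6)) = 9 - (5 - (6 + 2*C²)) = 9 - (5 + (-6 - 2*C²)) = 9 - (-1 - 2*C²) = 9 + (1 + 2*C²) = 10 + 2*C²)
V = -3 (V = 0 - 3 = -3)
P(a) = 108*√a (P(a) = (10 + 2*7²)*√a = (10 + 2*49)*√a = (10 + 98)*√a = 108*√a)
V*P(7) = -324*√7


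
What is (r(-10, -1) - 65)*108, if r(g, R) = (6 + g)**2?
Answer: -5292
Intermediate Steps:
(r(-10, -1) - 65)*108 = ((6 - 10)**2 - 65)*108 = ((-4)**2 - 65)*108 = (16 - 65)*108 = -49*108 = -5292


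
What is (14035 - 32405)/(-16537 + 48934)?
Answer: -18370/32397 ≈ -0.56703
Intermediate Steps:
(14035 - 32405)/(-16537 + 48934) = -18370/32397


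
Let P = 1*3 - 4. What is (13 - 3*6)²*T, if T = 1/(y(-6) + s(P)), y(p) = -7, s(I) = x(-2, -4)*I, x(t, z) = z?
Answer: -25/3 ≈ -8.3333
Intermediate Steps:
P = -1 (P = 3 - 4 = -1)
s(I) = -4*I
T = -⅓ (T = 1/(-7 - 4*(-1)) = 1/(-7 + 4) = 1/(-3) = -⅓ ≈ -0.33333)
(13 - 3*6)²*T = (13 - 3*6)²*(-⅓) = (13 - 18)²*(-⅓) = (-5)²*(-⅓) = 25*(-⅓) = -25/3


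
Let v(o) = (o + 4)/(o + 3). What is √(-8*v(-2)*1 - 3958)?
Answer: I*√3974 ≈ 63.04*I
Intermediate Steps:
v(o) = (4 + o)/(3 + o)
√(-8*v(-2)*1 - 3958) = √(-8*(4 - 2)/(3 - 2)*1 - 3958) = √(-8*2/1*1 - 3958) = √(-8*2*1 - 3958) = √(-16*1 - 3958) = √(-16 - 3958) = √(-3974) = I*√3974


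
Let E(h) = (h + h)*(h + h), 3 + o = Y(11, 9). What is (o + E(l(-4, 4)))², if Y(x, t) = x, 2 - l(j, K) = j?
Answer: 23104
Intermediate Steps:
l(j, K) = 2 - j
o = 8 (o = -3 + 11 = 8)
E(h) = 4*h² (E(h) = (2*h)*(2*h) = 4*h²)
(o + E(l(-4, 4)))² = (8 + 4*(2 - 1*(-4))²)² = (8 + 4*(2 + 4)²)² = (8 + 4*6²)² = (8 + 4*36)² = (8 + 144)² = 152² = 23104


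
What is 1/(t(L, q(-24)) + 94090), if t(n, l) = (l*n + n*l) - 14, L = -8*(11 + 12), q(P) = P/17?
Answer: 17/1608124 ≈ 1.0571e-5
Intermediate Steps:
q(P) = P/17 (q(P) = P*(1/17) = P/17)
L = -184 (L = -8*23 = -184)
t(n, l) = -14 + 2*l*n (t(n, l) = (l*n + l*n) - 14 = 2*l*n - 14 = -14 + 2*l*n)
1/(t(L, q(-24)) + 94090) = 1/((-14 + 2*((1/17)*(-24))*(-184)) + 94090) = 1/((-14 + 2*(-24/17)*(-184)) + 94090) = 1/((-14 + 8832/17) + 94090) = 1/(8594/17 + 94090) = 1/(1608124/17) = 17/1608124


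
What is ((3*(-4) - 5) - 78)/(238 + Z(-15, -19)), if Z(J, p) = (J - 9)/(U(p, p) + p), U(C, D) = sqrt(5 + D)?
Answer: -74755/188238 + 10*I*sqrt(14)/94119 ≈ -0.39713 + 0.00039755*I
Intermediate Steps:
Z(J, p) = (-9 + J)/(p + sqrt(5 + p)) (Z(J, p) = (J - 9)/(sqrt(5 + p) + p) = (-9 + J)/(p + sqrt(5 + p)))
((3*(-4) - 5) - 78)/(238 + Z(-15, -19)) = ((3*(-4) - 5) - 78)/(238 + (-9 - 15)/(-19 + sqrt(5 - 19))) = ((-12 - 5) - 78)/(238 - 24/(-19 + sqrt(-14))) = (-17 - 78)/(238 - 24/(-19 + I*sqrt(14))) = -95/(238 - 24/(-19 + I*sqrt(14)))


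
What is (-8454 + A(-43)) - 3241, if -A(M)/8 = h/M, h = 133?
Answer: -501821/43 ≈ -11670.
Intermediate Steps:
A(M) = -1064/M
(-8454 + A(-43)) - 3241 = (-8454 - 1064/(-43)) - 3241 = (-8454 - 1064*(-1/43)) - 3241 = (-8454 + 1064/43) - 3241 = -362458/43 - 3241 = -501821/43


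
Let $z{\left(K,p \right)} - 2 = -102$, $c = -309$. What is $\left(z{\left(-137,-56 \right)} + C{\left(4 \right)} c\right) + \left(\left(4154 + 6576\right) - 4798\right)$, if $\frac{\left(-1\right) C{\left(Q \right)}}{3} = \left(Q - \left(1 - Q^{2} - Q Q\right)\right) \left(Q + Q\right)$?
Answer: $265392$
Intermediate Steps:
$z{\left(K,p \right)} = -100$ ($z{\left(K,p \right)} = 2 - 102 = -100$)
$C{\left(Q \right)} = - 6 Q \left(-1 + Q + 2 Q^{2}\right)$ ($C{\left(Q \right)} = - 3 \left(Q - \left(1 - Q^{2} - Q Q\right)\right) \left(Q + Q\right) = - 3 \left(Q + \left(\left(Q^{2} + Q^{2}\right) - 1\right)\right) 2 Q = - 3 \left(Q + \left(2 Q^{2} - 1\right)\right) 2 Q = - 3 \left(Q + \left(-1 + 2 Q^{2}\right)\right) 2 Q = - 3 \left(-1 + Q + 2 Q^{2}\right) 2 Q = - 3 \cdot 2 Q \left(-1 + Q + 2 Q^{2}\right) = - 6 Q \left(-1 + Q + 2 Q^{2}\right)$)
$\left(z{\left(-137,-56 \right)} + C{\left(4 \right)} c\right) + \left(\left(4154 + 6576\right) - 4798\right) = \left(-100 + 6 \cdot 4 \left(1 - 4 - 2 \cdot 4^{2}\right) \left(-309\right)\right) + \left(\left(4154 + 6576\right) - 4798\right) = \left(-100 + 6 \cdot 4 \left(1 - 4 - 32\right) \left(-309\right)\right) + \left(10730 - 4798\right) = \left(-100 + 6 \cdot 4 \left(1 - 4 - 32\right) \left(-309\right)\right) + 5932 = \left(-100 + 6 \cdot 4 \left(-35\right) \left(-309\right)\right) + 5932 = \left(-100 - -259560\right) + 5932 = \left(-100 + 259560\right) + 5932 = 259460 + 5932 = 265392$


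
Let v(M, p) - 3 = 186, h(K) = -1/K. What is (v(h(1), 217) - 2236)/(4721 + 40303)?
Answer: -2047/45024 ≈ -0.045465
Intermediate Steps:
v(M, p) = 189 (v(M, p) = 3 + 186 = 189)
(v(h(1), 217) - 2236)/(4721 + 40303) = (189 - 2236)/(4721 + 40303) = -2047/45024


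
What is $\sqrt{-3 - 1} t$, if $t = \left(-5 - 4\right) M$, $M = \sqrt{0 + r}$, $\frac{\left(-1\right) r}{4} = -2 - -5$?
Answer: $36 \sqrt{3} \approx 62.354$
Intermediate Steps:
$r = -12$ ($r = - 4 \left(-2 - -5\right) = - 4 \left(-2 + 5\right) = \left(-4\right) 3 = -12$)
$M = 2 i \sqrt{3}$ ($M = \sqrt{0 - 12} = \sqrt{-12} = 2 i \sqrt{3} \approx 3.4641 i$)
$t = - 18 i \sqrt{3}$ ($t = \left(-5 - 4\right) 2 i \sqrt{3} = - 9 \cdot 2 i \sqrt{3} = - 18 i \sqrt{3} \approx - 31.177 i$)
$\sqrt{-3 - 1} t = \sqrt{-3 - 1} \left(- 18 i \sqrt{3}\right) = \sqrt{-4} \left(- 18 i \sqrt{3}\right) = 2 i \left(- 18 i \sqrt{3}\right) = 36 \sqrt{3}$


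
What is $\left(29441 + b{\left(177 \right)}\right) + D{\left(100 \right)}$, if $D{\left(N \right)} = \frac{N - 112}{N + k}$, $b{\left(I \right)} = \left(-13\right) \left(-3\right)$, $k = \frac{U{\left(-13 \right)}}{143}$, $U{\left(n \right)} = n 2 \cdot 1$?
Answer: $\frac{5394818}{183} \approx 29480.0$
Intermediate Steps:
$U{\left(n \right)} = 2 n$ ($U{\left(n \right)} = 2 n 1 = 2 n$)
$k = - \frac{2}{11}$ ($k = \frac{2 \left(-13\right)}{143} = \left(-26\right) \frac{1}{143} = - \frac{2}{11} \approx -0.18182$)
$b{\left(I \right)} = 39$
$D{\left(N \right)} = \frac{-112 + N}{- \frac{2}{11} + N}$ ($D{\left(N \right)} = \frac{N - 112}{N - \frac{2}{11}} = \frac{-112 + N}{- \frac{2}{11} + N}$)
$\left(29441 + b{\left(177 \right)}\right) + D{\left(100 \right)} = \left(29441 + 39\right) + \frac{11 \left(-112 + 100\right)}{-2 + 11 \cdot 100} = 29480 + 11 \frac{1}{-2 + 1100} \left(-12\right) = 29480 + 11 \cdot \frac{1}{1098} \left(-12\right) = 29480 - \frac{22}{183} = \frac{5394818}{183}$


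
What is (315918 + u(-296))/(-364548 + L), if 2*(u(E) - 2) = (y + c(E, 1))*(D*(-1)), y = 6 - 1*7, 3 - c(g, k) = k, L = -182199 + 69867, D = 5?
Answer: -126367/190752 ≈ -0.66247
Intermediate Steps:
L = -112332
c(g, k) = 3 - k
y = -1 (y = 6 - 7 = -1)
u(E) = -1/2 (u(E) = 2 + ((-1 + (3 - 1*1))*(5*(-1)))/2 = 2 + ((-1 + (3 - 1))*(-5))/2 = 2 + ((-1 + 2)*(-5))/2 = 2 + (1*(-5))/2 = 2 + (1/2)*(-5) = 2 - 5/2 = -1/2)
(315918 + u(-296))/(-364548 + L) = (315918 - 1/2)/(-364548 - 112332) = (631835/2)/(-476880) = (631835/2)*(-1/476880) = -126367/190752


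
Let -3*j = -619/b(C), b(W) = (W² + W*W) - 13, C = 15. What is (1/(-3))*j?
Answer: -619/3933 ≈ -0.15739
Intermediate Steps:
b(W) = -13 + 2*W² (b(W) = (W² + W²) - 13 = 2*W² - 13 = -13 + 2*W²)
j = 619/1311 (j = -(-619)/(3*(-13 + 2*15²)) = -(-619)/(3*(-13 + 2*225)) = -(-619)/(3*(-13 + 450)) = -(-619)/(3*437) = -⅓*(-619/437) = 619/1311 ≈ 0.47216)
(1/(-3))*j = (1/(-3))*(619/1311) = (1*(-⅓))*(619/1311) = -⅓*619/1311 = -619/3933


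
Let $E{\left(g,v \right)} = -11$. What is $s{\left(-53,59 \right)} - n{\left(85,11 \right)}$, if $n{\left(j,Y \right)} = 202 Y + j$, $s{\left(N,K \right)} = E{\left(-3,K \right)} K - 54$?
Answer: $-3010$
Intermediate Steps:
$s{\left(N,K \right)} = -54 - 11 K$ ($s{\left(N,K \right)} = - 11 K - 54 = -54 - 11 K$)
$n{\left(j,Y \right)} = j + 202 Y$
$s{\left(-53,59 \right)} - n{\left(85,11 \right)} = \left(-54 - 649\right) - \left(85 + 202 \cdot 11\right) = \left(-54 - 649\right) - \left(85 + 2222\right) = -703 - 2307 = -3010$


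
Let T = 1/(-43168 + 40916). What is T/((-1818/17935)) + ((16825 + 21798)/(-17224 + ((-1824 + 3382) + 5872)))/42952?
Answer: 71025216313/16560460777392 ≈ 0.0042888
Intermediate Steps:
T = -1/2252 (T = 1/(-2252) = -1/2252 ≈ -0.00044405)
T/((-1818/17935)) + ((16825 + 21798)/(-17224 + ((-1824 + 3382) + 5872)))/42952 = -1/(2252*((-1818/17935))) + ((16825 + 21798)/(-17224 + ((-1824 + 3382) + 5872)))/42952 = -1/(2252*((-1818*1/17935))) + (38623/(-17224 + (1558 + 5872)))*(1/42952) = -1/(2252*(-1818/17935)) + (38623/(-17224 + 7430))*(1/42952) = -1/2252*(-17935/1818) + (38623/(-9794))*(1/42952) = 17935/4094136 + (38623*(-1/9794))*(1/42952) = 17935/4094136 - 38623/9794*1/42952 = 17935/4094136 - 2971/32359376 = 71025216313/16560460777392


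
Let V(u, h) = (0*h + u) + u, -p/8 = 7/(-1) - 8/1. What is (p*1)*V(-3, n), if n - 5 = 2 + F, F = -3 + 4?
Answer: -720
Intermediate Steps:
F = 1
p = 120 (p = -8*(7/(-1) - 8/1) = -8*(7*(-1) - 8*1) = -8*(-7 - 8) = -8*(-15) = 120)
n = 8 (n = 5 + (2 + 1) = 5 + 3 = 8)
V(u, h) = 2*u (V(u, h) = (0 + u) + u = u + u = 2*u)
(p*1)*V(-3, n) = (120*1)*(2*(-3)) = 120*(-6) = -720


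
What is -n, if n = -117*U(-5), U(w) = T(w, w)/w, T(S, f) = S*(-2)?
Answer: -234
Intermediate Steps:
T(S, f) = -2*S
U(w) = -2 (U(w) = (-2*w)/w = -2)
n = 234 (n = -117*(-2) = 234)
-n = -1*234 = -234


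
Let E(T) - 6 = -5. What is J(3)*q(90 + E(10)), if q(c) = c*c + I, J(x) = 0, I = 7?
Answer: 0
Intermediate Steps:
E(T) = 1 (E(T) = 6 - 5 = 1)
q(c) = 7 + c**2 (q(c) = c*c + 7 = c**2 + 7 = 7 + c**2)
J(3)*q(90 + E(10)) = 0*(7 + (90 + 1)**2) = 0*(7 + 91**2) = 0*(7 + 8281) = 0*8288 = 0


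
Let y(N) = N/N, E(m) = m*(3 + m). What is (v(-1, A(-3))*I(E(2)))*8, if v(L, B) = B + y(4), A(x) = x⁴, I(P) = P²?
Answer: 65600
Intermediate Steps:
y(N) = 1
v(L, B) = 1 + B (v(L, B) = B + 1 = 1 + B)
(v(-1, A(-3))*I(E(2)))*8 = ((1 + (-3)⁴)*(2*(3 + 2))²)*8 = ((1 + 81)*(2*5)²)*8 = (82*10²)*8 = (82*100)*8 = 8200*8 = 65600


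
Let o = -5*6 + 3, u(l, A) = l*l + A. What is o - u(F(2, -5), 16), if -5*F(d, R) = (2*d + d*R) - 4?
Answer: -47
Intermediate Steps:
F(d, R) = ⅘ - 2*d/5 - R*d/5 (F(d, R) = -((2*d + d*R) - 4)/5 = -((2*d + R*d) - 4)/5 = -(-4 + 2*d + R*d)/5 = ⅘ - 2*d/5 - R*d/5)
u(l, A) = A + l² (u(l, A) = l² + A = A + l²)
o = -27 (o = -30 + 3 = -27)
o - u(F(2, -5), 16) = -27 - (16 + (⅘ - ⅖*2 - ⅕*(-5)*2)²) = -27 - (16 + (⅘ - ⅘ + 2)²) = -27 - (16 + 2²) = -27 - (16 + 4) = -27 - 1*20 = -27 - 20 = -47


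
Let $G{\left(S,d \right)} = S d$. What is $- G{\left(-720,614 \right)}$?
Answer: $442080$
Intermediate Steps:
$- G{\left(-720,614 \right)} = - \left(-720\right) 614 = \left(-1\right) \left(-442080\right) = 442080$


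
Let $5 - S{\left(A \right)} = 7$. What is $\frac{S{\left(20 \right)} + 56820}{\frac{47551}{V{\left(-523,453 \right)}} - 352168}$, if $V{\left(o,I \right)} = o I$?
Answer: $- \frac{13461263742}{83435337943} \approx -0.16134$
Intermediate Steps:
$S{\left(A \right)} = -2$ ($S{\left(A \right)} = 5 - 7 = -2$)
$V{\left(o,I \right)} = I o$
$\frac{S{\left(20 \right)} + 56820}{\frac{47551}{V{\left(-523,453 \right)}} - 352168} = \frac{-2 + 56820}{\frac{47551}{453 \left(-523\right)} - 352168} = \frac{56818}{\frac{47551}{-236919} - 352168} = \frac{56818}{47551 \left(- \frac{1}{236919}\right) - 352168} = \frac{56818}{- \frac{47551}{236919} - 352168} = \frac{56818}{- \frac{83435337943}{236919}} = 56818 \left(- \frac{236919}{83435337943}\right) = - \frac{13461263742}{83435337943}$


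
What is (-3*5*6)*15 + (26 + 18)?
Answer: -1306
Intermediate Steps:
(-3*5*6)*15 + (26 + 18) = -15*6*15 + 44 = -90*15 + 44 = -1350 + 44 = -1306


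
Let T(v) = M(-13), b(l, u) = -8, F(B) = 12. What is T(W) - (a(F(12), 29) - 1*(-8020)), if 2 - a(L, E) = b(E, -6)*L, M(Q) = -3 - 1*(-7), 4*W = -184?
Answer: -8114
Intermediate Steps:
W = -46 (W = (¼)*(-184) = -46)
M(Q) = 4 (M(Q) = -3 + 7 = 4)
T(v) = 4
a(L, E) = 2 + 8*L (a(L, E) = 2 - (-8)*L = 2 + 8*L)
T(W) - (a(F(12), 29) - 1*(-8020)) = 4 - ((2 + 8*12) - 1*(-8020)) = 4 - ((2 + 96) + 8020) = 4 - (98 + 8020) = 4 - 1*8118 = 4 - 8118 = -8114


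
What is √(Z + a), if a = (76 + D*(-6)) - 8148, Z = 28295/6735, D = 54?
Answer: I*√15226155291/1347 ≈ 91.607*I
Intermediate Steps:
Z = 5659/1347 (Z = 28295*(1/6735) = 5659/1347 ≈ 4.2012)
a = -8396 (a = (76 + 54*(-6)) - 8148 = (76 - 324) - 8148 = -248 - 8148 = -8396)
√(Z + a) = √(5659/1347 - 8396) = √(-11303753/1347) = I*√15226155291/1347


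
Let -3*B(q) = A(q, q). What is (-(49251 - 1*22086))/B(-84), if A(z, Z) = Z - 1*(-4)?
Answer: -16299/16 ≈ -1018.7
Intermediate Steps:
A(z, Z) = 4 + Z (A(z, Z) = Z + 4 = 4 + Z)
B(q) = -4/3 - q/3 (B(q) = -(4 + q)/3 = -4/3 - q/3)
(-(49251 - 1*22086))/B(-84) = (-(49251 - 1*22086))/(-4/3 - ⅓*(-84)) = (-(49251 - 22086))/(-4/3 + 28) = (-1*27165)/(80/3) = -27165*3/80 = -16299/16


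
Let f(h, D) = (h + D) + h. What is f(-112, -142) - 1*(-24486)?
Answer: 24120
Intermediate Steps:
f(h, D) = D + 2*h (f(h, D) = (D + h) + h = D + 2*h)
f(-112, -142) - 1*(-24486) = (-142 + 2*(-112)) - 1*(-24486) = (-142 - 224) + 24486 = -366 + 24486 = 24120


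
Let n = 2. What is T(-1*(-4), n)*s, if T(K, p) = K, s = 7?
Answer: 28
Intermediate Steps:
T(-1*(-4), n)*s = -1*(-4)*7 = 4*7 = 28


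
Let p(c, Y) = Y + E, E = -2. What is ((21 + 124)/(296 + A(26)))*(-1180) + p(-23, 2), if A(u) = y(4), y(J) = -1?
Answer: -580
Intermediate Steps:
A(u) = -1
p(c, Y) = -2 + Y (p(c, Y) = Y - 2 = -2 + Y)
((21 + 124)/(296 + A(26)))*(-1180) + p(-23, 2) = ((21 + 124)/(296 - 1))*(-1180) + (-2 + 2) = (145/295)*(-1180) + 0 = (145*(1/295))*(-1180) + 0 = (29/59)*(-1180) + 0 = -580 + 0 = -580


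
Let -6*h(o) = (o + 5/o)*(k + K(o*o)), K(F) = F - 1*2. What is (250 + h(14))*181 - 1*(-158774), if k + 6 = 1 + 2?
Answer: 3396415/28 ≈ 1.2130e+5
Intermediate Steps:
K(F) = -2 + F (K(F) = F - 2 = -2 + F)
k = -3 (k = -6 + (1 + 2) = -6 + 3 = -3)
h(o) = -(-5 + o**2)*(o + 5/o)/6 (h(o) = -(o + 5/o)*(-3 + (-2 + o*o))/6 = -(o + 5/o)*(-3 + (-2 + o**2))/6 = -(o + 5/o)*(-5 + o**2)/6 = -(-5 + o**2)*(o + 5/o)/6)
(250 + h(14))*181 - 1*(-158774) = (250 + (1/6)*(25 - 1*14**4)/14)*181 - 1*(-158774) = (250 + (1/6)*(1/14)*(25 - 1*38416))*181 + 158774 = (250 + (1/6)*(1/14)*(25 - 38416))*181 + 158774 = (250 + (1/6)*(1/14)*(-38391))*181 + 158774 = (250 - 12797/28)*181 + 158774 = -5797/28*181 + 158774 = -1049257/28 + 158774 = 3396415/28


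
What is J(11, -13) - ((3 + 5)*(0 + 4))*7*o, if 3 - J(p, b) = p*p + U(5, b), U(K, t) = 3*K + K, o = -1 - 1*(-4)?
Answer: -810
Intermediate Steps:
o = 3 (o = -1 + 4 = 3)
U(K, t) = 4*K
J(p, b) = -17 - p**2 (J(p, b) = 3 - (p*p + 4*5) = 3 - (p**2 + 20) = 3 - (20 + p**2) = 3 + (-20 - p**2) = -17 - p**2)
J(11, -13) - ((3 + 5)*(0 + 4))*7*o = (-17 - 1*11**2) - ((3 + 5)*(0 + 4))*7*3 = (-17 - 1*121) - (8*4)*7*3 = (-17 - 121) - 32*7*3 = -138 - 224*3 = -138 - 1*672 = -138 - 672 = -810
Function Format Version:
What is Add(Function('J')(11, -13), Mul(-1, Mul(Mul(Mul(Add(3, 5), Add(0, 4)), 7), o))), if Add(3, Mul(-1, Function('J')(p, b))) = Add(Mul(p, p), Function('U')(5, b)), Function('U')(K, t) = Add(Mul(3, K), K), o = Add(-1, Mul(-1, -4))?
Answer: -810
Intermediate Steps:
o = 3 (o = Add(-1, 4) = 3)
Function('U')(K, t) = Mul(4, K)
Function('J')(p, b) = Add(-17, Mul(-1, Pow(p, 2))) (Function('J')(p, b) = Add(3, Mul(-1, Add(Mul(p, p), Mul(4, 5)))) = Add(3, Mul(-1, Add(Pow(p, 2), 20))) = Add(3, Mul(-1, Add(20, Pow(p, 2)))) = Add(3, Add(-20, Mul(-1, Pow(p, 2)))) = Add(-17, Mul(-1, Pow(p, 2))))
Add(Function('J')(11, -13), Mul(-1, Mul(Mul(Mul(Add(3, 5), Add(0, 4)), 7), o))) = Add(Add(-17, Mul(-1, Pow(11, 2))), Mul(-1, Mul(Mul(Mul(Add(3, 5), Add(0, 4)), 7), 3))) = Add(Add(-17, Mul(-1, 121)), Mul(-1, Mul(Mul(Mul(8, 4), 7), 3))) = Add(Add(-17, -121), Mul(-1, Mul(Mul(32, 7), 3))) = Add(-138, Mul(-1, Mul(224, 3))) = Add(-138, Mul(-1, 672)) = Add(-138, -672) = -810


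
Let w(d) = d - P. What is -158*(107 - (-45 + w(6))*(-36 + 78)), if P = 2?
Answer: -288982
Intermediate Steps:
w(d) = -2 + d (w(d) = d - 1*2 = d - 2 = -2 + d)
-158*(107 - (-45 + w(6))*(-36 + 78)) = -158*(107 - (-45 + (-2 + 6))*(-36 + 78)) = -158*(107 - (-45 + 4)*42) = -158*(107 - (-41)*42) = -158*(107 - 1*(-1722)) = -158*(107 + 1722) = -158*1829 = -288982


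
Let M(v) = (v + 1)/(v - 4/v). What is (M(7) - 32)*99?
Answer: -15224/5 ≈ -3044.8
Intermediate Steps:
M(v) = (1 + v)/(v - 4/v)
(M(7) - 32)*99 = (7*(1 + 7)/(-4 + 7²) - 32)*99 = (7*8/(-4 + 49) - 32)*99 = (7*8/45 - 32)*99 = (7*(1/45)*8 - 32)*99 = (56/45 - 32)*99 = -1384/45*99 = -15224/5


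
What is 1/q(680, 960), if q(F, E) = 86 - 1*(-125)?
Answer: 1/211 ≈ 0.0047393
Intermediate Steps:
q(F, E) = 211 (q(F, E) = 86 + 125 = 211)
1/q(680, 960) = 1/211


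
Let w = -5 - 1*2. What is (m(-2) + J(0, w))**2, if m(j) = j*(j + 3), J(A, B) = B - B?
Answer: 4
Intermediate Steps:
w = -7 (w = -5 - 2 = -7)
J(A, B) = 0
m(j) = j*(3 + j)
(m(-2) + J(0, w))**2 = (-2*(3 - 2) + 0)**2 = (-2*1 + 0)**2 = (-2 + 0)**2 = (-2)**2 = 4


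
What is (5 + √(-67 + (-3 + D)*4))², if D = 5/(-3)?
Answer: (15 + I*√771)²/9 ≈ -60.667 + 92.556*I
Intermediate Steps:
D = -5/3 (D = 5*(-⅓) = -5/3 ≈ -1.6667)
(5 + √(-67 + (-3 + D)*4))² = (5 + √(-67 + (-3 - 5/3)*4))² = (5 + √(-67 - 14/3*4))² = (5 + √(-67 - 56/3))² = (5 + √(-257/3))² = (5 + I*√771/3)²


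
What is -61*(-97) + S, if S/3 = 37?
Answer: 6028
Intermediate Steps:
S = 111 (S = 3*37 = 111)
-61*(-97) + S = -61*(-97) + 111 = 5917 + 111 = 6028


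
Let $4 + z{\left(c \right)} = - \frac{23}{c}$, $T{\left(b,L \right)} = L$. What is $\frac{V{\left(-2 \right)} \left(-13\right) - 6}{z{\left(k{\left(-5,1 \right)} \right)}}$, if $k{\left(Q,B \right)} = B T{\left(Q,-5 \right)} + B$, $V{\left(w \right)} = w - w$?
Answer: $- \frac{24}{7} \approx -3.4286$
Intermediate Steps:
$V{\left(w \right)} = 0$
$k{\left(Q,B \right)} = - 4 B$ ($k{\left(Q,B \right)} = B \left(-5\right) + B = - 5 B + B = - 4 B$)
$z{\left(c \right)} = -4 - \frac{23}{c}$
$\frac{V{\left(-2 \right)} \left(-13\right) - 6}{z{\left(k{\left(-5,1 \right)} \right)}} = \frac{0 \left(-13\right) - 6}{-4 - \frac{23}{\left(-4\right) 1}} = \frac{0 - 6}{-4 - \frac{23}{-4}} = - \frac{6}{-4 - - \frac{23}{4}} = - \frac{6}{-4 + \frac{23}{4}} = - \frac{6}{\frac{7}{4}} = \left(-6\right) \frac{4}{7} = - \frac{24}{7}$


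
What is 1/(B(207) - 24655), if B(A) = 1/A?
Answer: -207/5103584 ≈ -4.0560e-5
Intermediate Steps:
1/(B(207) - 24655) = 1/(1/207 - 24655) = 1/(-5103584/207) = -207/5103584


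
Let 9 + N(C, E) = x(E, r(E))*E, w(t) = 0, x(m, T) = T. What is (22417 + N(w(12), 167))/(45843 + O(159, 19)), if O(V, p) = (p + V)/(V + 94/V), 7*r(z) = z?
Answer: 669700625/1163294427 ≈ 0.57569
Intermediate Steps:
r(z) = z/7
N(C, E) = -9 + E²/7 (N(C, E) = -9 + (E/7)*E = -9 + E²/7)
O(V, p) = (V + p)/(V + 94/V)
(22417 + N(w(12), 167))/(45843 + O(159, 19)) = (22417 + (-9 + (⅐)*167²))/(45843 + 159*(159 + 19)/(94 + 159²)) = (22417 + (-9 + (⅐)*27889))/(45843 + 159*178/(94 + 25281)) = (22417 + (-9 + 27889/7))/(45843 + 159*178/25375) = (22417 + 27826/7)/(45843 + 159*(1/25375)*178) = 184745/(7*(45843 + 28302/25375)) = 184745/(7*(1163294427/25375)) = (184745/7)*(25375/1163294427) = 669700625/1163294427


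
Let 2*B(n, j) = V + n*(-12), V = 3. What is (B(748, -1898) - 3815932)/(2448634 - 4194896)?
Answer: 7640837/3492524 ≈ 2.1878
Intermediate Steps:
B(n, j) = 3/2 - 6*n (B(n, j) = (3 + n*(-12))/2 = (3 - 12*n)/2 = 3/2 - 6*n)
(B(748, -1898) - 3815932)/(2448634 - 4194896) = ((3/2 - 6*748) - 3815932)/(2448634 - 4194896) = ((3/2 - 4488) - 3815932)/(-1746262) = (-8973/2 - 3815932)*(-1/1746262) = -7640837/2*(-1/1746262) = 7640837/3492524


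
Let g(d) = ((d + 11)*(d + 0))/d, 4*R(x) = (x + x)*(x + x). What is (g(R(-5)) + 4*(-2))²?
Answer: 784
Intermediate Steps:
R(x) = x² (R(x) = ((x + x)*(x + x))/4 = ((2*x)*(2*x))/4 = (4*x²)/4 = x²)
g(d) = 11 + d (g(d) = ((11 + d)*d)/d = (d*(11 + d))/d = 11 + d)
(g(R(-5)) + 4*(-2))² = ((11 + (-5)²) + 4*(-2))² = ((11 + 25) - 8)² = (36 - 8)² = 28² = 784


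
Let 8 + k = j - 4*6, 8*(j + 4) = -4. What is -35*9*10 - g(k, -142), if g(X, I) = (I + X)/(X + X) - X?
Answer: -232793/73 ≈ -3188.9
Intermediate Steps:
j = -9/2 (j = -4 + (1/8)*(-4) = -4 - 1/2 = -9/2 ≈ -4.5000)
k = -73/2 (k = -8 + (-9/2 - 4*6) = -8 + (-9/2 - 24) = -8 - 57/2 = -73/2 ≈ -36.500)
g(X, I) = -X + (I + X)/(2*X) (g(X, I) = (I + X)/((2*X)) - X = (I + X)*(1/(2*X)) - X = (I + X)/(2*X) - X = -X + (I + X)/(2*X))
-35*9*10 - g(k, -142) = -35*9*10 - (1/2 - 1*(-73/2) + (1/2)*(-142)/(-73/2)) = -315*10 - (1/2 + 73/2 + (1/2)*(-142)*(-2/73)) = -3150 - (1/2 + 73/2 + 142/73) = -3150 - 1*2843/73 = -3150 - 2843/73 = -232793/73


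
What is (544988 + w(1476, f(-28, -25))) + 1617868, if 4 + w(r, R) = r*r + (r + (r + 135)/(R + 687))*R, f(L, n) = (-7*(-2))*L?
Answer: 1109405108/295 ≈ 3.7607e+6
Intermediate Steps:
f(L, n) = 14*L
w(r, R) = -4 + r**2 + R*(r + (135 + r)/(687 + R)) (w(r, R) = -4 + (r*r + (r + (r + 135)/(R + 687))*R) = -4 + (r**2 + (r + (135 + r)/(687 + R))*R) = -4 + (r**2 + R*(r + (135 + r)/(687 + R))) = -4 + r**2 + R*(r + (135 + r)/(687 + R)))
(544988 + w(1476, f(-28, -25))) + 1617868 = (544988 + (-2748 + 131*(14*(-28)) + 687*1476**2 + (14*(-28))*1476**2 + 1476*(14*(-28))**2 + 688*(14*(-28))*1476)/(687 + 14*(-28))) + 1617868 = (544988 + (-2748 + 131*(-392) + 687*2178576 - 392*2178576 + 1476*(-392)**2 + 688*(-392)*1476)/(687 - 392)) + 1617868 = (544988 + (-2748 - 51352 + 1496681712 - 854001792 + 1476*153664 - 398071296)/295) + 1617868 = (544988 + (-2748 - 51352 + 1496681712 - 854001792 + 226808064 - 398071296)/295) + 1617868 = (544988 + (1/295)*471362588) + 1617868 = (544988 + 471362588/295) + 1617868 = 632134048/295 + 1617868 = 1109405108/295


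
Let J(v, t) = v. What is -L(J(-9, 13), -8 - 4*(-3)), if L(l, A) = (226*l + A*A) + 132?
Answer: 1886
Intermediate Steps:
L(l, A) = 132 + A² + 226*l (L(l, A) = (226*l + A²) + 132 = (A² + 226*l) + 132 = 132 + A² + 226*l)
-L(J(-9, 13), -8 - 4*(-3)) = -(132 + (-8 - 4*(-3))² + 226*(-9)) = -(132 + (-8 + 12)² - 2034) = -(132 + 4² - 2034) = -(132 + 16 - 2034) = -1*(-1886) = 1886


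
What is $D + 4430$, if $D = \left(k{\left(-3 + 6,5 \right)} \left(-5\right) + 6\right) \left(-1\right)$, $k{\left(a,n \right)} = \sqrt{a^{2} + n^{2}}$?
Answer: $4424 + 5 \sqrt{34} \approx 4453.2$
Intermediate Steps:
$D = -6 + 5 \sqrt{34}$ ($D = \left(\sqrt{\left(-3 + 6\right)^{2} + 5^{2}} \left(-5\right) + 6\right) \left(-1\right) = \left(\sqrt{3^{2} + 25} \left(-5\right) + 6\right) \left(-1\right) = \left(\sqrt{9 + 25} \left(-5\right) + 6\right) \left(-1\right) = \left(\sqrt{34} \left(-5\right) + 6\right) \left(-1\right) = \left(- 5 \sqrt{34} + 6\right) \left(-1\right) = \left(6 - 5 \sqrt{34}\right) \left(-1\right) = -6 + 5 \sqrt{34} \approx 23.155$)
$D + 4430 = \left(-6 + 5 \sqrt{34}\right) + 4430 = 4424 + 5 \sqrt{34}$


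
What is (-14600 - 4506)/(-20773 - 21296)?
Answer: 19106/42069 ≈ 0.45416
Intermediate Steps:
(-14600 - 4506)/(-20773 - 21296) = -19106/(-42069) = -19106*(-1/42069) = 19106/42069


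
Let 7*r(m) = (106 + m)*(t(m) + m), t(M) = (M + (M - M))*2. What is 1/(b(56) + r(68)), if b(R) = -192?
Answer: 7/34152 ≈ 0.00020497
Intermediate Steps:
t(M) = 2*M (t(M) = (M + 0)*2 = M*2 = 2*M)
r(m) = 3*m*(106 + m)/7 (r(m) = ((106 + m)*(2*m + m))/7 = ((106 + m)*(3*m))/7 = (3*m*(106 + m))/7 = 3*m*(106 + m)/7)
1/(b(56) + r(68)) = 1/(-192 + (3/7)*68*(106 + 68)) = 1/(-192 + (3/7)*68*174) = 1/(-192 + 35496/7) = 1/(34152/7) = 7/34152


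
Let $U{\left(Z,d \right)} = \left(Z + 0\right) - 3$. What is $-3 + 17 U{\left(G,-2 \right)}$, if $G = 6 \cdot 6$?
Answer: $558$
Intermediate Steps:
$G = 36$
$U{\left(Z,d \right)} = -3 + Z$ ($U{\left(Z,d \right)} = Z - 3 = -3 + Z$)
$-3 + 17 U{\left(G,-2 \right)} = -3 + 17 \left(-3 + 36\right) = -3 + 17 \cdot 33 = -3 + 561 = 558$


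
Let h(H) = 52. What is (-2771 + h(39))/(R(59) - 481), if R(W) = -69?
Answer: 2719/550 ≈ 4.9436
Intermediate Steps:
(-2771 + h(39))/(R(59) - 481) = (-2771 + 52)/(-69 - 481) = -2719/(-550) = -2719*(-1/550) = 2719/550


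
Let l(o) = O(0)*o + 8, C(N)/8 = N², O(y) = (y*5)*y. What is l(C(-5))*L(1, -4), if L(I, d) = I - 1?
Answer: 0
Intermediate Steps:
O(y) = 5*y² (O(y) = (5*y)*y = 5*y²)
L(I, d) = -1 + I
C(N) = 8*N²
l(o) = 8 (l(o) = (5*0²)*o + 8 = (5*0)*o + 8 = 0*o + 8 = 0 + 8 = 8)
l(C(-5))*L(1, -4) = 8*(-1 + 1) = 8*0 = 0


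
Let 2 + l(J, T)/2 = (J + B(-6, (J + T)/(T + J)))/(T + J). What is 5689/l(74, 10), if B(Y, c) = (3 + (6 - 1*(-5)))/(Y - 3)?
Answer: -1075221/430 ≈ -2500.5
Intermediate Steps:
B(Y, c) = 14/(-3 + Y) (B(Y, c) = (3 + (6 + 5))/(-3 + Y) = (3 + 11)/(-3 + Y) = 14/(-3 + Y))
l(J, T) = -4 + 2*(-14/9 + J)/(J + T) (l(J, T) = -4 + 2*((J + 14/(-3 - 6))/(T + J)) = -4 + 2*((J + 14/(-9))/(J + T)) = -4 + 2*((J + 14*(-⅑))/(J + T)) = -4 + 2*((J - 14/9)/(J + T)) = -4 + 2*((-14/9 + J)/(J + T)) = -4 + 2*(-14/9 + J)/(J + T))
5689/l(74, 10) = 5689/(((-28/9 - 4*10 - 2*74)/(74 + 10))) = 5689/(((-28/9 - 40 - 148)/84)) = 5689/(((1/84)*(-1720/9))) = 5689/(-430/189) = 5689*(-189/430) = -1075221/430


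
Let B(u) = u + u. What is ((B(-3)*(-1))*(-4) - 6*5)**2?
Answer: 2916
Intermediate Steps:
B(u) = 2*u
((B(-3)*(-1))*(-4) - 6*5)**2 = (((2*(-3))*(-1))*(-4) - 6*5)**2 = (-6*(-1)*(-4) - 30)**2 = (6*(-4) - 30)**2 = (-24 - 30)**2 = (-54)**2 = 2916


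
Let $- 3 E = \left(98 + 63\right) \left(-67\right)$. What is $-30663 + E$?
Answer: $- \frac{81202}{3} \approx -27067.0$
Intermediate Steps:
$E = \frac{10787}{3}$ ($E = - \frac{\left(98 + 63\right) \left(-67\right)}{3} = - \frac{161 \left(-67\right)}{3} = \left(- \frac{1}{3}\right) \left(-10787\right) = \frac{10787}{3} \approx 3595.7$)
$-30663 + E = -30663 + \frac{10787}{3} = - \frac{81202}{3}$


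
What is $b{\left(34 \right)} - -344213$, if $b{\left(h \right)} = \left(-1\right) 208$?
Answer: $344005$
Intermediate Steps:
$b{\left(h \right)} = -208$
$b{\left(34 \right)} - -344213 = -208 - -344213 = -208 + 344213 = 344005$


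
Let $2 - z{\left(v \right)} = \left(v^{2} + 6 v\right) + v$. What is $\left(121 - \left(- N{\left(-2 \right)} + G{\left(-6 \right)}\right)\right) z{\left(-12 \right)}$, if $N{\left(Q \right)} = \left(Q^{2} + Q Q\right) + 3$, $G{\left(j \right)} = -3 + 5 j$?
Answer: $-9570$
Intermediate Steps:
$z{\left(v \right)} = 2 - v^{2} - 7 v$ ($z{\left(v \right)} = 2 - \left(\left(v^{2} + 6 v\right) + v\right) = 2 - \left(v^{2} + 7 v\right) = 2 - v^{2} - 7 v$)
$N{\left(Q \right)} = 3 + 2 Q^{2}$ ($N{\left(Q \right)} = \left(Q^{2} + Q^{2}\right) + 3 = 2 Q^{2} + 3 = 3 + 2 Q^{2}$)
$\left(121 - \left(- N{\left(-2 \right)} + G{\left(-6 \right)}\right)\right) z{\left(-12 \right)} = \left(121 - \left(-6 - 30 - 8\right)\right) \left(2 - \left(-12\right)^{2} - -84\right) = \left(121 + \left(\left(3 + 2 \cdot 4\right) - \left(-3 - 30\right)\right)\right) \left(2 - 144 + 84\right) = \left(121 + \left(\left(3 + 8\right) - -33\right)\right) \left(2 - 144 + 84\right) = \left(121 + \left(11 + 33\right)\right) \left(-58\right) = \left(121 + 44\right) \left(-58\right) = 165 \left(-58\right) = -9570$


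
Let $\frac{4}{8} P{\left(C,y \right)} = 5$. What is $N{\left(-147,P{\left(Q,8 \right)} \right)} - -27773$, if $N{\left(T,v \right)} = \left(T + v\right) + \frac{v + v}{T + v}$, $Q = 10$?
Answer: $\frac{3786112}{137} \approx 27636.0$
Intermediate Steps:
$P{\left(C,y \right)} = 10$ ($P{\left(C,y \right)} = 2 \cdot 5 = 10$)
$N{\left(T,v \right)} = T + v + \frac{2 v}{T + v}$ ($N{\left(T,v \right)} = \left(T + v\right) + \frac{2 v}{T + v} = T + v + \frac{2 v}{T + v}$)
$N{\left(-147,P{\left(Q,8 \right)} \right)} - -27773 = \frac{\left(-147\right)^{2} + 10^{2} + 2 \cdot 10 + 2 \left(-147\right) 10}{-147 + 10} - -27773 = \frac{21609 + 100 + 20 - 2940}{-137} + 27773 = \left(- \frac{1}{137}\right) 18789 + 27773 = - \frac{18789}{137} + 27773 = \frac{3786112}{137}$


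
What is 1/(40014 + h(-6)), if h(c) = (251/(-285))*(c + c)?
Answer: 95/3802334 ≈ 2.4985e-5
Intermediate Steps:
h(c) = -502*c/285 (h(c) = (251*(-1/285))*(2*c) = -502*c/285)
1/(40014 + h(-6)) = 1/(40014 - 502/285*(-6)) = 1/(40014 + 1004/95) = 1/(3802334/95) = 95/3802334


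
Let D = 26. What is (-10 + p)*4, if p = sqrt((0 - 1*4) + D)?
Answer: -40 + 4*sqrt(22) ≈ -21.238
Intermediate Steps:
p = sqrt(22) (p = sqrt((0 - 1*4) + 26) = sqrt((0 - 4) + 26) = sqrt(-4 + 26) = sqrt(22) ≈ 4.6904)
(-10 + p)*4 = (-10 + sqrt(22))*4 = -40 + 4*sqrt(22)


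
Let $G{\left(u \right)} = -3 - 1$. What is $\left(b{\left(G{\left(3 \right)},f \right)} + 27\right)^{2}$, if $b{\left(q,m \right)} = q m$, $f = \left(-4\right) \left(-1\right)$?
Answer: $121$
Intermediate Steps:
$f = 4$
$G{\left(u \right)} = -4$
$b{\left(q,m \right)} = m q$
$\left(b{\left(G{\left(3 \right)},f \right)} + 27\right)^{2} = \left(4 \left(-4\right) + 27\right)^{2} = \left(-16 + 27\right)^{2} = 11^{2} = 121$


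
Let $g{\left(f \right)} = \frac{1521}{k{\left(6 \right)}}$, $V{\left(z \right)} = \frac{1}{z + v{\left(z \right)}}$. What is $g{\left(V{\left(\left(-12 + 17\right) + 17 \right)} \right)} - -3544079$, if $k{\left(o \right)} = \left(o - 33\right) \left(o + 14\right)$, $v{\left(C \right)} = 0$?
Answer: $\frac{212644571}{60} \approx 3.5441 \cdot 10^{6}$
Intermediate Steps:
$k{\left(o \right)} = \left(-33 + o\right) \left(14 + o\right)$
$V{\left(z \right)} = \frac{1}{z}$ ($V{\left(z \right)} = \frac{1}{z + 0} = \frac{1}{z}$)
$g{\left(f \right)} = - \frac{169}{60}$ ($g{\left(f \right)} = \frac{1521}{-462 + 6^{2} - 114} = \frac{1521}{-462 + 36 - 114} = \frac{1521}{-540} = 1521 \left(- \frac{1}{540}\right) = - \frac{169}{60}$)
$g{\left(V{\left(\left(-12 + 17\right) + 17 \right)} \right)} - -3544079 = - \frac{169}{60} - -3544079 = - \frac{169}{60} + 3544079 = \frac{212644571}{60}$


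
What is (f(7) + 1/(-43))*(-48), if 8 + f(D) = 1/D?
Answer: 113856/301 ≈ 378.26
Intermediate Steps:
f(D) = -8 + 1/D
(f(7) + 1/(-43))*(-48) = ((-8 + 1/7) + 1/(-43))*(-48) = ((-8 + ⅐) - 1/43)*(-48) = (-55/7 - 1/43)*(-48) = -2372/301*(-48) = 113856/301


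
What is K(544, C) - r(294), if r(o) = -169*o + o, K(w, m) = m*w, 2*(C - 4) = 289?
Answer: 130176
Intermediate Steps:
C = 297/2 (C = 4 + (½)*289 = 4 + 289/2 = 297/2 ≈ 148.50)
r(o) = -168*o
K(544, C) - r(294) = (297/2)*544 - (-168)*294 = 80784 - 1*(-49392) = 80784 + 49392 = 130176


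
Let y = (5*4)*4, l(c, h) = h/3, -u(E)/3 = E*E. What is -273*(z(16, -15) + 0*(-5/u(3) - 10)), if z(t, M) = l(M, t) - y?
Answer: 20384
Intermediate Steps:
u(E) = -3*E² (u(E) = -3*E*E = -3*E²)
l(c, h) = h/3 (l(c, h) = h*(⅓) = h/3)
y = 80 (y = 20*4 = 80)
z(t, M) = -80 + t/3 (z(t, M) = t/3 - 1*80 = t/3 - 80 = -80 + t/3)
-273*(z(16, -15) + 0*(-5/u(3) - 10)) = -273*((-80 + (⅓)*16) + 0*(-5/((-3*3²)) - 10)) = -273*((-80 + 16/3) + 0*(-5/((-3*9)) - 10)) = -273*(-224/3 + 0*(-5/(-27) - 10)) = -273*(-224/3 + 0*(-5*(-1/27) - 10)) = -273*(-224/3 + 0*(5/27 - 10)) = -273*(-224/3 + 0*(-265/27)) = -273*(-224/3 + 0) = -273*(-224/3) = 20384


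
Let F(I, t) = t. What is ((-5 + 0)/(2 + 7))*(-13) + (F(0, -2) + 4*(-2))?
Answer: -25/9 ≈ -2.7778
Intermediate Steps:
((-5 + 0)/(2 + 7))*(-13) + (F(0, -2) + 4*(-2)) = ((-5 + 0)/(2 + 7))*(-13) + (-2 + 4*(-2)) = -5/9*(-13) + (-2 - 8) = -5*⅑*(-13) - 10 = -5/9*(-13) - 10 = 65/9 - 10 = -25/9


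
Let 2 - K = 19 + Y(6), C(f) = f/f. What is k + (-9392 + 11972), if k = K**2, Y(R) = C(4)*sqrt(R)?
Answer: 2875 + 34*sqrt(6) ≈ 2958.3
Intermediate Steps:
C(f) = 1
Y(R) = sqrt(R) (Y(R) = 1*sqrt(R) = sqrt(R))
K = -17 - sqrt(6) (K = 2 - (19 + sqrt(6)) = 2 + (-19 - sqrt(6)) = -17 - sqrt(6) ≈ -19.449)
k = (-17 - sqrt(6))**2 ≈ 378.28
k + (-9392 + 11972) = (17 + sqrt(6))**2 + (-9392 + 11972) = (17 + sqrt(6))**2 + 2580 = 2580 + (17 + sqrt(6))**2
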